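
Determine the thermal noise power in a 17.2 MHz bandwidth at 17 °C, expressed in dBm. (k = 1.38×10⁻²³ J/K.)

T = 17 °C + 273.15 = 290.15 K
P_n = kTB = 1.38×10⁻²³ × 290.15 × 1.72×10⁷ = 6.89×10⁻¹⁴ W
In dBm: 10 log₁₀(6.89×10⁻¹⁴ / 10⁻³) = −101.6 dBm

−101.6 dBm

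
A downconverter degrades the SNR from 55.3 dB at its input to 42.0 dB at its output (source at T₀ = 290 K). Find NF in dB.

NF (dB) = SNR_in(dB) − SNR_out(dB) when the source is at T₀
NF = 55.3 − 42.0 = 13.3 dB

13.3 dB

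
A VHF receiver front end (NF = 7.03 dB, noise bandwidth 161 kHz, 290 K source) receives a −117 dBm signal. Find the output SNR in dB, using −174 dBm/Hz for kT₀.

−2.1 dB

Noise floor: N = −174 + 10 log₁₀(B) + NF
10 log₁₀(1.61×10⁵) = 52.07 dB
N = −174 + 52.07 + 7.03 = −114.90 dBm
SNR = P_sig − N = −117 − (−114.90) = −2.10 dB → −2.1 dB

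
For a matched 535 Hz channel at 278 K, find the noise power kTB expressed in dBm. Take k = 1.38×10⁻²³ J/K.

P_n = kTB = 1.38×10⁻²³ × 278 × 5.35×10² = 2.05×10⁻¹⁸ W
In dBm: 10 log₁₀(2.05×10⁻¹⁸ / 10⁻³) = −146.9 dBm

−146.9 dBm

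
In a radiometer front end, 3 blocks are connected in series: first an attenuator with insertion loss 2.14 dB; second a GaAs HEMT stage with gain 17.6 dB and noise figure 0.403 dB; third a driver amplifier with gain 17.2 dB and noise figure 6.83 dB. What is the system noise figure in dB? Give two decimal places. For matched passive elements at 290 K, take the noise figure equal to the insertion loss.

2.80 dB

Convert to linear (a loss of L dB is a gain of −L dB): F_i = 10^(NF_i/10), G_i = 10^(G_i,dB/10)
  Stage 1: F_1 = 10^(2.14/10) = 1.637, G_1 = 10^(−2.14/10) = 0.6109
  Stage 2: F_2 = 10^(0.403/10) = 1.097, G_2 = 10^(17.6/10) = 57.54
  Stage 3: F_3 = 10^(6.83/10) = 4.819, G_3 = 10^(17.2/10) = 52.48
Friis cascade:
  F = 1.637 + (1.097 − 1)/0.6109 + (4.819 − 1)/35.16 = 1.905
NF = 10 log₁₀(1.905) = 2.80 dB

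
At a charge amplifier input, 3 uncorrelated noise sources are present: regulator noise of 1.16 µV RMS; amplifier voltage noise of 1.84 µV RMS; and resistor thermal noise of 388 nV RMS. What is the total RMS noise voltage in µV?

Uncorrelated sources add in power (mean-square): V_tot = √(ΣV_i²)
V_tot = √[(1.16×10⁻⁶)² + (1.84×10⁻⁶)² + (3.88×10⁻⁷)²] = 2.21×10⁻⁶ V = 2.21 µV

2.21 µV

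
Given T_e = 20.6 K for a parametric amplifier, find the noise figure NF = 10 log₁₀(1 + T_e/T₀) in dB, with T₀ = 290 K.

0.298 dB

F = 1 + T_e/T₀ = 1 + 20.6/290 = 1.07103
NF = 10 log₁₀(1.07103) = 0.298 dB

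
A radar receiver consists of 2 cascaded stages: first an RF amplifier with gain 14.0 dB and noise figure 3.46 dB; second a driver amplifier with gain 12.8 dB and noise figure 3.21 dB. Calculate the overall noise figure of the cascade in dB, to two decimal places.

Convert to linear (a loss of L dB is a gain of −L dB): F_i = 10^(NF_i/10), G_i = 10^(G_i,dB/10)
  Stage 1: F_1 = 10^(3.46/10) = 2.218, G_1 = 10^(14.0/10) = 25.12
  Stage 2: F_2 = 10^(3.21/10) = 2.094, G_2 = 10^(12.8/10) = 19.05
Friis cascade:
  F = 2.218 + (2.094 − 1)/25.12 = 2.262
NF = 10 log₁₀(2.262) = 3.54 dB

3.54 dB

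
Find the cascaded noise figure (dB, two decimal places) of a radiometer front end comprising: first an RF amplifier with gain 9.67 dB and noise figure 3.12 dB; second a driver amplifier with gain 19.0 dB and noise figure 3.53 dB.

3.40 dB

Convert to linear (a loss of L dB is a gain of −L dB): F_i = 10^(NF_i/10), G_i = 10^(G_i,dB/10)
  Stage 1: F_1 = 10^(3.12/10) = 2.051, G_1 = 10^(9.67/10) = 9.268
  Stage 2: F_2 = 10^(3.53/10) = 2.254, G_2 = 10^(19.0/10) = 79.43
Friis cascade:
  F = 2.051 + (2.254 − 1)/9.268 = 2.186
NF = 10 log₁₀(2.186) = 3.40 dB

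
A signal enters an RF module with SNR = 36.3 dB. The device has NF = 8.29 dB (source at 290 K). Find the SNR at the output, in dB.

28.01 dB

By definition F = SNR_in/SNR_out, so in dB: SNR_out = SNR_in − NF
SNR_out = 36.3 − 8.29 = 28.01 dB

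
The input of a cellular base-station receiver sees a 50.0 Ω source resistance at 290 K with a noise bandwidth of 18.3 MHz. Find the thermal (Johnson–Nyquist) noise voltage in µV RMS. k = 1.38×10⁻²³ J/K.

V_n = √(4kTRB)
4kTRB = 4 × 1.38×10⁻²³ × 290 × 5.00×10¹ × 1.83×10⁷ = 1.46×10⁻¹¹ V²
V_n = √(1.46×10⁻¹¹) = 3.83×10⁻⁶ V = 3.83 µV

3.83 µV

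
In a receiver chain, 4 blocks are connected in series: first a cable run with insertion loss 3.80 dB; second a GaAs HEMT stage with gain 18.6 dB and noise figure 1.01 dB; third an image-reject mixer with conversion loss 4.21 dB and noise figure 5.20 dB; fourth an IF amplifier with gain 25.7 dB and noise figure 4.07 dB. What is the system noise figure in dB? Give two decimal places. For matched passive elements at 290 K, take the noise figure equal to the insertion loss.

5.10 dB

Convert to linear (a loss of L dB is a gain of −L dB): F_i = 10^(NF_i/10), G_i = 10^(G_i,dB/10)
  Stage 1: F_1 = 10^(3.80/10) = 2.399, G_1 = 10^(−3.80/10) = 0.4169
  Stage 2: F_2 = 10^(1.01/10) = 1.262, G_2 = 10^(18.6/10) = 72.44
  Stage 3: F_3 = 10^(5.20/10) = 3.311, G_3 = 10^(−4.21/10) = 0.3793
  Stage 4: F_4 = 10^(4.07/10) = 2.553, G_4 = 10^(25.7/10) = 371.5
Friis cascade:
  F = 2.399 + (1.262 − 1)/0.4169 + (3.311 − 1)/30.20 + (2.553 − 1)/11.46 = 3.239
NF = 10 log₁₀(3.239) = 5.10 dB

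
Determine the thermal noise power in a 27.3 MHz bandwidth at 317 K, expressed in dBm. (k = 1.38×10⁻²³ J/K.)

−99.2 dBm

P_n = kTB = 1.38×10⁻²³ × 317 × 2.73×10⁷ = 1.19×10⁻¹³ W
In dBm: 10 log₁₀(1.19×10⁻¹³ / 10⁻³) = −99.2 dBm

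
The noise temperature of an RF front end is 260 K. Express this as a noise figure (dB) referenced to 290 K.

F = 1 + T_e/T₀ = 1 + 260/290 = 1.89655
NF = 10 log₁₀(1.89655) = 2.78 dB

2.78 dB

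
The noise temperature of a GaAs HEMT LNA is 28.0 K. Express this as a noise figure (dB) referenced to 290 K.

F = 1 + T_e/T₀ = 1 + 28.0/290 = 1.09655
NF = 10 log₁₀(1.09655) = 0.400 dB

0.400 dB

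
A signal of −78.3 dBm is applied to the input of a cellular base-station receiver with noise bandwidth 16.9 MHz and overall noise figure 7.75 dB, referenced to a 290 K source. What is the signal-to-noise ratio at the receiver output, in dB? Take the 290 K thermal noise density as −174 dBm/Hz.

15.7 dB

Noise floor: N = −174 + 10 log₁₀(B) + NF
10 log₁₀(1.69×10⁷) = 72.28 dB
N = −174 + 72.28 + 7.75 = −93.97 dBm
SNR = P_sig − N = −78.3 − (−93.97) = 15.67 dB → 15.7 dB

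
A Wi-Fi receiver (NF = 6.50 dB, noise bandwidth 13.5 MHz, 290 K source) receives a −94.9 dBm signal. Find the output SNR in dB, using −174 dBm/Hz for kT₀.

1.3 dB

Noise floor: N = −174 + 10 log₁₀(B) + NF
10 log₁₀(1.35×10⁷) = 71.3 dB
N = −174 + 71.3 + 6.50 = −96.20 dBm
SNR = P_sig − N = −94.9 − (−96.20) = 1.30 dB → 1.3 dB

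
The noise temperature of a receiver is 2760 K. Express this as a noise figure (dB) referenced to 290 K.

F = 1 + T_e/T₀ = 1 + 2760/290 = 10.5172
NF = 10 log₁₀(10.5172) = 10.22 dB

10.22 dB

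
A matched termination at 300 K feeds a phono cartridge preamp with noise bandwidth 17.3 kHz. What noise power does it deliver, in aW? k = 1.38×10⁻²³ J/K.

71.6 aW

P_n = kTB = 1.38×10⁻²³ × 300 × 1.73×10⁴ = 7.16×10⁻¹⁷ W = 71.6 aW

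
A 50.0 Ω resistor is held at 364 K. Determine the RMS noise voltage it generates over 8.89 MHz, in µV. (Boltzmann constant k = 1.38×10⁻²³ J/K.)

2.99 µV

V_n = √(4kTRB)
4kTRB = 4 × 1.38×10⁻²³ × 364 × 5.00×10¹ × 8.89×10⁶ = 8.93×10⁻¹² V²
V_n = √(8.93×10⁻¹²) = 2.99×10⁻⁶ V = 2.99 µV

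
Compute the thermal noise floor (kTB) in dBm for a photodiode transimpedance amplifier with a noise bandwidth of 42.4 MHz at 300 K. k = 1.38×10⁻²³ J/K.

P_n = kTB = 1.38×10⁻²³ × 300 × 4.24×10⁷ = 1.76×10⁻¹³ W
In dBm: 10 log₁₀(1.76×10⁻¹³ / 10⁻³) = −97.6 dBm

−97.6 dBm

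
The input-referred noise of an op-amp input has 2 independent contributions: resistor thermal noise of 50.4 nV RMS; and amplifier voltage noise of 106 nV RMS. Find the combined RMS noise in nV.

117 nV

Uncorrelated sources add in power (mean-square): V_tot = √(ΣV_i²)
V_tot = √[(5.04×10⁻⁸)² + (1.06×10⁻⁷)²] = 1.17×10⁻⁷ V = 117 nV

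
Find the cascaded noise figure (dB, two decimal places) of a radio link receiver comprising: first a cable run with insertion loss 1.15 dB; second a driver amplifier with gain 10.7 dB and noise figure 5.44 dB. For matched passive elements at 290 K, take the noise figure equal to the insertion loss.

6.59 dB

Convert to linear (a loss of L dB is a gain of −L dB): F_i = 10^(NF_i/10), G_i = 10^(G_i,dB/10)
  Stage 1: F_1 = 10^(1.15/10) = 1.303, G_1 = 10^(−1.15/10) = 0.7674
  Stage 2: F_2 = 10^(5.44/10) = 3.499, G_2 = 10^(10.7/10) = 11.75
Friis cascade:
  F = 1.303 + (3.499 − 1)/0.7674 = 4.560
NF = 10 log₁₀(4.560) = 6.59 dB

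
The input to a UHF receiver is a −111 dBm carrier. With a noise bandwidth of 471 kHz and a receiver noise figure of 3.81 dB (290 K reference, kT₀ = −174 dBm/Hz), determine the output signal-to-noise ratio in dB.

2.5 dB

Noise floor: N = −174 + 10 log₁₀(B) + NF
10 log₁₀(4.71×10⁵) = 56.73 dB
N = −174 + 56.73 + 3.81 = −113.46 dBm
SNR = P_sig − N = −111 − (−113.46) = 2.46 dB → 2.5 dB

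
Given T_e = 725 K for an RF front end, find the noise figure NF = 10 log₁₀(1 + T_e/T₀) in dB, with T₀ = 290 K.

5.44 dB

F = 1 + T_e/T₀ = 1 + 725/290 = 3.5
NF = 10 log₁₀(3.5) = 5.44 dB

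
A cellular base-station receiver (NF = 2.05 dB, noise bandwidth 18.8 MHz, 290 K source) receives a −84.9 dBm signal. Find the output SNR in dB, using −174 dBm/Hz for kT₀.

Noise floor: N = −174 + 10 log₁₀(B) + NF
10 log₁₀(1.88×10⁷) = 72.74 dB
N = −174 + 72.74 + 2.05 = −99.21 dBm
SNR = P_sig − N = −84.9 − (−99.21) = 14.31 dB → 14.3 dB

14.3 dB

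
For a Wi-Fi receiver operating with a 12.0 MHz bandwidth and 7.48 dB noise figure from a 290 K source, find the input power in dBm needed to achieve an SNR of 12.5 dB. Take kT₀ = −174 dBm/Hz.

−83.2 dBm

Sensitivity = −174 + 10 log₁₀(B) + NF + SNR_min
= −174 + 70.79 + 7.48 + 12.5
= −83.23 dBm → −83.2 dBm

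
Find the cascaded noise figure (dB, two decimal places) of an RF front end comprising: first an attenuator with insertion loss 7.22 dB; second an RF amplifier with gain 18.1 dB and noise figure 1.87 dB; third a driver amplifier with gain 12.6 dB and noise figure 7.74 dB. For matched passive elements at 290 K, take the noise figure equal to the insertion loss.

9.30 dB

Convert to linear (a loss of L dB is a gain of −L dB): F_i = 10^(NF_i/10), G_i = 10^(G_i,dB/10)
  Stage 1: F_1 = 10^(7.22/10) = 5.272, G_1 = 10^(−7.22/10) = 0.1897
  Stage 2: F_2 = 10^(1.87/10) = 1.538, G_2 = 10^(18.1/10) = 64.57
  Stage 3: F_3 = 10^(7.74/10) = 5.943, G_3 = 10^(12.6/10) = 18.20
Friis cascade:
  F = 5.272 + (1.538 − 1)/0.1897 + (5.943 − 1)/12.25 = 8.513
NF = 10 log₁₀(8.513) = 9.30 dB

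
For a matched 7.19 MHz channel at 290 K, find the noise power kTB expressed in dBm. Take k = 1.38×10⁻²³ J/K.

−105.4 dBm

P_n = kTB = 1.38×10⁻²³ × 290 × 7.19×10⁶ = 2.88×10⁻¹⁴ W
In dBm: 10 log₁₀(2.88×10⁻¹⁴ / 10⁻³) = −105.4 dBm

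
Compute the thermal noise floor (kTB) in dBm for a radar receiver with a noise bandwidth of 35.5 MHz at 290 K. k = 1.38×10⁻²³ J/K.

−98.5 dBm

P_n = kTB = 1.38×10⁻²³ × 290 × 3.55×10⁷ = 1.42×10⁻¹³ W
In dBm: 10 log₁₀(1.42×10⁻¹³ / 10⁻³) = −98.5 dBm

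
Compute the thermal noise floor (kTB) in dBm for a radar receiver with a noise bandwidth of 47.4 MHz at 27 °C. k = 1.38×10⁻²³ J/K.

−97.1 dBm

T = 27 °C + 273.15 = 300.15 K
P_n = kTB = 1.38×10⁻²³ × 300.15 × 4.74×10⁷ = 1.96×10⁻¹³ W
In dBm: 10 log₁₀(1.96×10⁻¹³ / 10⁻³) = −97.1 dBm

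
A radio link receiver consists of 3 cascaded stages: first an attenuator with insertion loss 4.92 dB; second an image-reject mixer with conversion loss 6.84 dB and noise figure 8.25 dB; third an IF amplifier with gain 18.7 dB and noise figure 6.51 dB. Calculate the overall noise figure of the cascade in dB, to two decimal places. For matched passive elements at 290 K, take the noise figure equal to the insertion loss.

18.63 dB

Convert to linear (a loss of L dB is a gain of −L dB): F_i = 10^(NF_i/10), G_i = 10^(G_i,dB/10)
  Stage 1: F_1 = 10^(4.92/10) = 3.105, G_1 = 10^(−4.92/10) = 0.3221
  Stage 2: F_2 = 10^(8.25/10) = 6.683, G_2 = 10^(−6.84/10) = 0.2070
  Stage 3: F_3 = 10^(6.51/10) = 4.477, G_3 = 10^(18.7/10) = 74.13
Friis cascade:
  F = 3.105 + (6.683 − 1)/0.3221 + (4.477 − 1)/0.06668 = 72.90
NF = 10 log₁₀(72.90) = 18.63 dB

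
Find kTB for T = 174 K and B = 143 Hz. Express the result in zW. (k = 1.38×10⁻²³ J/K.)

P_n = kTB = 1.38×10⁻²³ × 174 × 1.43×10² = 3.43×10⁻¹⁹ W = 343 zW

343 zW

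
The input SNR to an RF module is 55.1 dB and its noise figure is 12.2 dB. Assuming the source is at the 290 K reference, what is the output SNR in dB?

42.9 dB

By definition F = SNR_in/SNR_out, so in dB: SNR_out = SNR_in − NF
SNR_out = 55.1 − 12.2 = 42.9 dB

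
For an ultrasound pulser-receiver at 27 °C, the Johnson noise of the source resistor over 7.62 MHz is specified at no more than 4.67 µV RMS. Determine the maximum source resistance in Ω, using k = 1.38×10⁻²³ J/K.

173 Ω

T = 27 °C + 273.15 = 300.15 K
Johnson–Nyquist: V_n = √(4kTRB) ⇒ R = V_n² / (4kTB)
4kTB = 4 × 1.38×10⁻²³ × 300.15 × 7.62×10⁶ = 1.26×10⁻¹³
R = (4.67×10⁻⁶)² / 1.26×10⁻¹³ = 1.73×10² Ω = 173 Ω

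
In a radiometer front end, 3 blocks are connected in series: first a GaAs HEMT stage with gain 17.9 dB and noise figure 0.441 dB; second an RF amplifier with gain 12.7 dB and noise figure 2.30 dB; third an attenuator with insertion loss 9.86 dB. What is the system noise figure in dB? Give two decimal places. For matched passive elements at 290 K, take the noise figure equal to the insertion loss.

0.51 dB

Convert to linear (a loss of L dB is a gain of −L dB): F_i = 10^(NF_i/10), G_i = 10^(G_i,dB/10)
  Stage 1: F_1 = 10^(0.441/10) = 1.107, G_1 = 10^(17.9/10) = 61.66
  Stage 2: F_2 = 10^(2.30/10) = 1.698, G_2 = 10^(12.7/10) = 18.62
  Stage 3: F_3 = 10^(9.86/10) = 9.683, G_3 = 10^(−9.86/10) = 0.1033
Friis cascade:
  F = 1.107 + (1.698 − 1)/61.66 + (9.683 − 1)/1148 = 1.126
NF = 10 log₁₀(1.126) = 0.51 dB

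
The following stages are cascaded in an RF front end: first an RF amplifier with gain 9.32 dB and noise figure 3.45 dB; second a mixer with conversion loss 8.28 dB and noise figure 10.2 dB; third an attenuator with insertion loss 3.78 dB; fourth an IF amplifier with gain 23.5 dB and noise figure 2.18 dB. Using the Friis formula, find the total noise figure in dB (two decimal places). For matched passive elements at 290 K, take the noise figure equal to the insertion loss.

Convert to linear (a loss of L dB is a gain of −L dB): F_i = 10^(NF_i/10), G_i = 10^(G_i,dB/10)
  Stage 1: F_1 = 10^(3.45/10) = 2.213, G_1 = 10^(9.32/10) = 8.551
  Stage 2: F_2 = 10^(10.2/10) = 10.47, G_2 = 10^(−8.28/10) = 0.1486
  Stage 3: F_3 = 10^(3.78/10) = 2.388, G_3 = 10^(−3.78/10) = 0.4188
  Stage 4: F_4 = 10^(2.18/10) = 1.652, G_4 = 10^(23.5/10) = 223.9
Friis cascade:
  F = 2.213 + (10.47 − 1)/8.551 + (2.388 − 1)/1.271 + (1.652 − 1)/0.5321 = 5.638
NF = 10 log₁₀(5.638) = 7.51 dB

7.51 dB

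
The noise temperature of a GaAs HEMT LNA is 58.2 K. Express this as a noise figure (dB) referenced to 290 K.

0.794 dB

F = 1 + T_e/T₀ = 1 + 58.2/290 = 1.20069
NF = 10 log₁₀(1.20069) = 0.794 dB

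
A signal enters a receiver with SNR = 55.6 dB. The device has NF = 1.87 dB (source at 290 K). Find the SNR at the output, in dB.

By definition F = SNR_in/SNR_out, so in dB: SNR_out = SNR_in − NF
SNR_out = 55.6 − 1.87 = 53.73 dB

53.73 dB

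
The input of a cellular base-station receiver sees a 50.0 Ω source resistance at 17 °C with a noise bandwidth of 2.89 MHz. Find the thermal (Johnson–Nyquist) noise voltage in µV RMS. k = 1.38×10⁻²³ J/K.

T = 17 °C + 273.15 = 290.15 K
V_n = √(4kTRB)
4kTRB = 4 × 1.38×10⁻²³ × 290.15 × 5.00×10¹ × 2.89×10⁶ = 2.31×10⁻¹² V²
V_n = √(2.31×10⁻¹²) = 1.52×10⁻⁶ V = 1.52 µV

1.52 µV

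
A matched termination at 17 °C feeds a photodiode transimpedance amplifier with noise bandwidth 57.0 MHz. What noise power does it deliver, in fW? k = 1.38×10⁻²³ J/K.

T = 17 °C + 273.15 = 290.15 K
P_n = kTB = 1.38×10⁻²³ × 290.15 × 5.70×10⁷ = 2.28×10⁻¹³ W = 228 fW

228 fW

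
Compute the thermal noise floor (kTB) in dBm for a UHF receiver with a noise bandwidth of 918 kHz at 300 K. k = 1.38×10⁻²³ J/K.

P_n = kTB = 1.38×10⁻²³ × 300 × 9.18×10⁵ = 3.80×10⁻¹⁵ W
In dBm: 10 log₁₀(3.80×10⁻¹⁵ / 10⁻³) = −114.2 dBm

−114.2 dBm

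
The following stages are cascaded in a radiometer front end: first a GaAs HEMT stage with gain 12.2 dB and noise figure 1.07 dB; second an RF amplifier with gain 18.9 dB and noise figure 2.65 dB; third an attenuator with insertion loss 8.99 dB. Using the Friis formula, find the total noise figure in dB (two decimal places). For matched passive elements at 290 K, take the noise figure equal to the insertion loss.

1.26 dB

Convert to linear (a loss of L dB is a gain of −L dB): F_i = 10^(NF_i/10), G_i = 10^(G_i,dB/10)
  Stage 1: F_1 = 10^(1.07/10) = 1.279, G_1 = 10^(12.2/10) = 16.60
  Stage 2: F_2 = 10^(2.65/10) = 1.841, G_2 = 10^(18.9/10) = 77.62
  Stage 3: F_3 = 10^(8.99/10) = 7.925, G_3 = 10^(−8.99/10) = 0.1262
Friis cascade:
  F = 1.279 + (1.841 − 1)/16.60 + (7.925 − 1)/1288 = 1.335
NF = 10 log₁₀(1.335) = 1.26 dB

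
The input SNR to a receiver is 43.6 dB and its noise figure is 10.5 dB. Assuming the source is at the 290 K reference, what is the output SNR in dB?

By definition F = SNR_in/SNR_out, so in dB: SNR_out = SNR_in − NF
SNR_out = 43.6 − 10.5 = 33.1 dB

33.1 dB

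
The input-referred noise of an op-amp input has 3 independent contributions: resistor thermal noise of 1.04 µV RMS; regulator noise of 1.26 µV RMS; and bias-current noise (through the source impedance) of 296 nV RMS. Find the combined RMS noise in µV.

Uncorrelated sources add in power (mean-square): V_tot = √(ΣV_i²)
V_tot = √[(1.04×10⁻⁶)² + (1.26×10⁻⁶)² + (2.96×10⁻⁷)²] = 1.66×10⁻⁶ V = 1.66 µV

1.66 µV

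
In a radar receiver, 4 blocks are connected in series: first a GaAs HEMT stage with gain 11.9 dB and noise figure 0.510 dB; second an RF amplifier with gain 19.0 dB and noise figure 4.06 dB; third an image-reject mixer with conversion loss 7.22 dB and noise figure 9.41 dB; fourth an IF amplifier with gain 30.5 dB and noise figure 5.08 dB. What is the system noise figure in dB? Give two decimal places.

Convert to linear (a loss of L dB is a gain of −L dB): F_i = 10^(NF_i/10), G_i = 10^(G_i,dB/10)
  Stage 1: F_1 = 10^(0.510/10) = 1.125, G_1 = 10^(11.9/10) = 15.49
  Stage 2: F_2 = 10^(4.06/10) = 2.547, G_2 = 10^(19.0/10) = 79.43
  Stage 3: F_3 = 10^(9.41/10) = 8.730, G_3 = 10^(−7.22/10) = 0.1897
  Stage 4: F_4 = 10^(5.08/10) = 3.221, G_4 = 10^(30.5/10) = 1122
Friis cascade:
  F = 1.125 + (2.547 − 1)/15.49 + (8.730 − 1)/1230 + (3.221 − 1)/233.3 = 1.240
NF = 10 log₁₀(1.240) = 0.94 dB

0.94 dB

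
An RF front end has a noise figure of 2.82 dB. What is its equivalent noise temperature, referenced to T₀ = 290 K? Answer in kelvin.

F = 10^(2.82/10) = 1.91426
T_e = (F − 1)·T₀ = (1.91426 − 1) × 290 = 265 K

265 K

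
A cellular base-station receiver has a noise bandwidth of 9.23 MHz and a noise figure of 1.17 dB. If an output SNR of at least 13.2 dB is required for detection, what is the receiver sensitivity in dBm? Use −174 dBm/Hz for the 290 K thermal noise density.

−90.0 dBm

Sensitivity = −174 + 10 log₁₀(B) + NF + SNR_min
= −174 + 69.65 + 1.17 + 13.2
= −89.98 dBm → −90.0 dBm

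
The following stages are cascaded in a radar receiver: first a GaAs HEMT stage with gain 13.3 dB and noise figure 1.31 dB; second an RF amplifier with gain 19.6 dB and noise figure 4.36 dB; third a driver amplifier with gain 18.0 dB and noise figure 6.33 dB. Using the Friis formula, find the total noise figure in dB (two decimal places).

Convert to linear (a loss of L dB is a gain of −L dB): F_i = 10^(NF_i/10), G_i = 10^(G_i,dB/10)
  Stage 1: F_1 = 10^(1.31/10) = 1.352, G_1 = 10^(13.3/10) = 21.38
  Stage 2: F_2 = 10^(4.36/10) = 2.729, G_2 = 10^(19.6/10) = 91.20
  Stage 3: F_3 = 10^(6.33/10) = 4.295, G_3 = 10^(18.0/10) = 63.10
Friis cascade:
  F = 1.352 + (2.729 − 1)/21.38 + (4.295 − 1)/1950 = 1.435
NF = 10 log₁₀(1.435) = 1.57 dB

1.57 dB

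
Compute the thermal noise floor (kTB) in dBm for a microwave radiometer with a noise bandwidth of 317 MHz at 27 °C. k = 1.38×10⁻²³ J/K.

−88.8 dBm

T = 27 °C + 273.15 = 300.15 K
P_n = kTB = 1.38×10⁻²³ × 300.15 × 3.17×10⁸ = 1.31×10⁻¹² W
In dBm: 10 log₁₀(1.31×10⁻¹² / 10⁻³) = −88.8 dBm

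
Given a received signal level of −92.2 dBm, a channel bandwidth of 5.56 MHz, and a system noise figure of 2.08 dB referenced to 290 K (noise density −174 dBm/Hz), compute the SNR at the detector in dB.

12.3 dB

Noise floor: N = −174 + 10 log₁₀(B) + NF
10 log₁₀(5.56×10⁶) = 67.45 dB
N = −174 + 67.45 + 2.08 = −104.47 dBm
SNR = P_sig − N = −92.2 − (−104.47) = 12.27 dB → 12.3 dB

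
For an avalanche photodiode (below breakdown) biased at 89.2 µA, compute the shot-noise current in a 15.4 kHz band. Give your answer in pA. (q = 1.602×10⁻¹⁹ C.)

663 pA

I_n = √(2qI·B)
2qI·B = 2 × 1.602×10⁻¹⁹ × 8.92×10⁻⁵ × 1.54×10⁴ = 4.40×10⁻¹⁹ A²
I_n = √(4.40×10⁻¹⁹) = 6.63×10⁻¹⁰ A = 663 pA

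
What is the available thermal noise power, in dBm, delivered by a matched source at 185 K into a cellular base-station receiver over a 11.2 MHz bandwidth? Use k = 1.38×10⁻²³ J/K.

P_n = kTB = 1.38×10⁻²³ × 185 × 1.12×10⁷ = 2.86×10⁻¹⁴ W
In dBm: 10 log₁₀(2.86×10⁻¹⁴ / 10⁻³) = −105.4 dBm

−105.4 dBm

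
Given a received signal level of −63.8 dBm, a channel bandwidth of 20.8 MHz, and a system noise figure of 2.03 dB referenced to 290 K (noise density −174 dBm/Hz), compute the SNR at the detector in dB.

Noise floor: N = −174 + 10 log₁₀(B) + NF
10 log₁₀(2.08×10⁷) = 73.18 dB
N = −174 + 73.18 + 2.03 = −98.79 dBm
SNR = P_sig − N = −63.8 − (−98.79) = 34.99 dB → 35.0 dB

35.0 dB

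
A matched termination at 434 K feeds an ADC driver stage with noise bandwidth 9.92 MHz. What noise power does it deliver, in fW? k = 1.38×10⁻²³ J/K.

59.4 fW

P_n = kTB = 1.38×10⁻²³ × 434 × 9.92×10⁶ = 5.94×10⁻¹⁴ W = 59.4 fW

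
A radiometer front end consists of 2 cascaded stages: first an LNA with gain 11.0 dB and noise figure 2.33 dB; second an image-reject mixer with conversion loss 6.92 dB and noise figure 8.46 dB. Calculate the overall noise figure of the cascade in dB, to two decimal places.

3.40 dB

Convert to linear (a loss of L dB is a gain of −L dB): F_i = 10^(NF_i/10), G_i = 10^(G_i,dB/10)
  Stage 1: F_1 = 10^(2.33/10) = 1.710, G_1 = 10^(11.0/10) = 12.59
  Stage 2: F_2 = 10^(8.46/10) = 7.015, G_2 = 10^(−6.92/10) = 0.2032
Friis cascade:
  F = 1.710 + (7.015 − 1)/12.59 = 2.188
NF = 10 log₁₀(2.188) = 3.40 dB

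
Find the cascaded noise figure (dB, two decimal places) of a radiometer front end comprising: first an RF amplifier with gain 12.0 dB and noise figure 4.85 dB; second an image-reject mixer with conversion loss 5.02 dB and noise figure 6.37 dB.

Convert to linear (a loss of L dB is a gain of −L dB): F_i = 10^(NF_i/10), G_i = 10^(G_i,dB/10)
  Stage 1: F_1 = 10^(4.85/10) = 3.055, G_1 = 10^(12.0/10) = 15.85
  Stage 2: F_2 = 10^(6.37/10) = 4.335, G_2 = 10^(−5.02/10) = 0.3148
Friis cascade:
  F = 3.055 + (4.335 − 1)/15.85 = 3.265
NF = 10 log₁₀(3.265) = 5.14 dB

5.14 dB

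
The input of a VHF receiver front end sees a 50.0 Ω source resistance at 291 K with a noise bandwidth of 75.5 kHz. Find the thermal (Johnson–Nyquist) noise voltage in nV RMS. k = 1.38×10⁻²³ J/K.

V_n = √(4kTRB)
4kTRB = 4 × 1.38×10⁻²³ × 291 × 5.00×10¹ × 7.55×10⁴ = 6.06×10⁻¹⁴ V²
V_n = √(6.06×10⁻¹⁴) = 2.46×10⁻⁷ V = 246 nV

246 nV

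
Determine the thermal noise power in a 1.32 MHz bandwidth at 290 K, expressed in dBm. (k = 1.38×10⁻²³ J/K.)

−112.8 dBm

P_n = kTB = 1.38×10⁻²³ × 290 × 1.32×10⁶ = 5.28×10⁻¹⁵ W
In dBm: 10 log₁₀(5.28×10⁻¹⁵ / 10⁻³) = −112.8 dBm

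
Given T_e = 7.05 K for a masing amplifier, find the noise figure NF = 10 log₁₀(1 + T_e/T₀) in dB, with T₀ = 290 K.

0.104 dB

F = 1 + T_e/T₀ = 1 + 7.05/290 = 1.02431
NF = 10 log₁₀(1.02431) = 0.104 dB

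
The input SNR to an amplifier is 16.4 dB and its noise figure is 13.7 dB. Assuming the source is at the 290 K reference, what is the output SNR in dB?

2.7 dB

By definition F = SNR_in/SNR_out, so in dB: SNR_out = SNR_in − NF
SNR_out = 16.4 − 13.7 = 2.7 dB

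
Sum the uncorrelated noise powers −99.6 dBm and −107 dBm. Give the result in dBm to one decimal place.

Convert to linear, add, convert back:
P₁ = 1.10×10⁻¹³ W, P₂ = 2.00×10⁻¹⁴ W
P_tot = 1.30×10⁻¹³ W → 10 log₁₀(P_tot / 10⁻³) = −98.9 dBm

−98.9 dBm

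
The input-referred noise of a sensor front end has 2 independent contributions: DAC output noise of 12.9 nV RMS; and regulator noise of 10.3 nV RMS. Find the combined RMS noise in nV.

16.5 nV

Uncorrelated sources add in power (mean-square): V_tot = √(ΣV_i²)
V_tot = √[(1.29×10⁻⁸)² + (1.03×10⁻⁸)²] = 1.65×10⁻⁸ V = 16.5 nV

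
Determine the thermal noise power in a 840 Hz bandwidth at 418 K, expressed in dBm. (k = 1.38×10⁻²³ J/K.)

P_n = kTB = 1.38×10⁻²³ × 418 × 8.40×10² = 4.85×10⁻¹⁸ W
In dBm: 10 log₁₀(4.85×10⁻¹⁸ / 10⁻³) = −143.1 dBm

−143.1 dBm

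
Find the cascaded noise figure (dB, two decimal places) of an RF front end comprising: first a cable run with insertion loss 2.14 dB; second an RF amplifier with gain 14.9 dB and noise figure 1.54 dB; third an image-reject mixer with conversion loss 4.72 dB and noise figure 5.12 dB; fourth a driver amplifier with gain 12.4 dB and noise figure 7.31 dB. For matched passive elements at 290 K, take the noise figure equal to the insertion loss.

Convert to linear (a loss of L dB is a gain of −L dB): F_i = 10^(NF_i/10), G_i = 10^(G_i,dB/10)
  Stage 1: F_1 = 10^(2.14/10) = 1.637, G_1 = 10^(−2.14/10) = 0.6109
  Stage 2: F_2 = 10^(1.54/10) = 1.426, G_2 = 10^(14.9/10) = 30.90
  Stage 3: F_3 = 10^(5.12/10) = 3.251, G_3 = 10^(−4.72/10) = 0.3373
  Stage 4: F_4 = 10^(7.31/10) = 5.383, G_4 = 10^(12.4/10) = 17.38
Friis cascade:
  F = 1.637 + (1.426 − 1)/0.6109 + (3.251 − 1)/18.88 + (5.383 − 1)/6.368 = 3.141
NF = 10 log₁₀(3.141) = 4.97 dB

4.97 dB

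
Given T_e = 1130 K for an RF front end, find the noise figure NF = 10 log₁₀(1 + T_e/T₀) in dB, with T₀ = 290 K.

F = 1 + T_e/T₀ = 1 + 1130/290 = 4.89655
NF = 10 log₁₀(4.89655) = 6.90 dB

6.90 dB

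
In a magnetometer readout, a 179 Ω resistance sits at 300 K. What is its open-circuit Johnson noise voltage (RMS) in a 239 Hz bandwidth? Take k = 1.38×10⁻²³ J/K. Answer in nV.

V_n = √(4kTRB)
4kTRB = 4 × 1.38×10⁻²³ × 300 × 1.79×10² × 2.39×10² = 7.08×10⁻¹⁶ V²
V_n = √(7.08×10⁻¹⁶) = 2.66×10⁻⁸ V = 26.6 nV

26.6 nV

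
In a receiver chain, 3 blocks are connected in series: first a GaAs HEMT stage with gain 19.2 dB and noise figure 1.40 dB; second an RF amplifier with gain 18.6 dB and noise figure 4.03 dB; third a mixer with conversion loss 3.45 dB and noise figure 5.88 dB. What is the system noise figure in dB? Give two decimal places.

1.46 dB

Convert to linear (a loss of L dB is a gain of −L dB): F_i = 10^(NF_i/10), G_i = 10^(G_i,dB/10)
  Stage 1: F_1 = 10^(1.40/10) = 1.380, G_1 = 10^(19.2/10) = 83.18
  Stage 2: F_2 = 10^(4.03/10) = 2.529, G_2 = 10^(18.6/10) = 72.44
  Stage 3: F_3 = 10^(5.88/10) = 3.873, G_3 = 10^(−3.45/10) = 0.4519
Friis cascade:
  F = 1.380 + (2.529 − 1)/83.18 + (3.873 − 1)/6026 = 1.399
NF = 10 log₁₀(1.399) = 1.46 dB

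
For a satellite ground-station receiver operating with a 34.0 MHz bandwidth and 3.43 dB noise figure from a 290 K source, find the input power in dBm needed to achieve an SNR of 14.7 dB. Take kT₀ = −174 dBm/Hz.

Sensitivity = −174 + 10 log₁₀(B) + NF + SNR_min
= −174 + 75.31 + 3.43 + 14.7
= −80.56 dBm → −80.6 dBm

−80.6 dBm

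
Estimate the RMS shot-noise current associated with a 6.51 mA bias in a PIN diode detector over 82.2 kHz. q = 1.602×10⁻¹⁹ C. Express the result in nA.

I_n = √(2qI·B)
2qI·B = 2 × 1.602×10⁻¹⁹ × 6.51×10⁻³ × 8.22×10⁴ = 1.71×10⁻¹⁶ A²
I_n = √(1.71×10⁻¹⁶) = 1.31×10⁻⁸ A = 13.1 nA

13.1 nA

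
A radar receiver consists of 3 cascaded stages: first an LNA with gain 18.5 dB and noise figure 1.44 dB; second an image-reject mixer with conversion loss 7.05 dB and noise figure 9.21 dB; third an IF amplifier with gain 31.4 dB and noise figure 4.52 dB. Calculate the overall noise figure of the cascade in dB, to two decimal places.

2.12 dB

Convert to linear (a loss of L dB is a gain of −L dB): F_i = 10^(NF_i/10), G_i = 10^(G_i,dB/10)
  Stage 1: F_1 = 10^(1.44/10) = 1.393, G_1 = 10^(18.5/10) = 70.79
  Stage 2: F_2 = 10^(9.21/10) = 8.337, G_2 = 10^(−7.05/10) = 0.1972
  Stage 3: F_3 = 10^(4.52/10) = 2.831, G_3 = 10^(31.4/10) = 1380
Friis cascade:
  F = 1.393 + (8.337 − 1)/70.79 + (2.831 − 1)/13.96 = 1.628
NF = 10 log₁₀(1.628) = 2.12 dB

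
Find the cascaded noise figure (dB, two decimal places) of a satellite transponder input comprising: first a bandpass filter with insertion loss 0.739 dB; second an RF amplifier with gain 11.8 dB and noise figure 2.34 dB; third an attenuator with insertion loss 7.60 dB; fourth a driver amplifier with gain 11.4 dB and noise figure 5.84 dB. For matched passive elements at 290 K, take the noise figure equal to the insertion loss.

Convert to linear (a loss of L dB is a gain of −L dB): F_i = 10^(NF_i/10), G_i = 10^(G_i,dB/10)
  Stage 1: F_1 = 10^(0.739/10) = 1.185, G_1 = 10^(−0.739/10) = 0.8435
  Stage 2: F_2 = 10^(2.34/10) = 1.714, G_2 = 10^(11.8/10) = 15.14
  Stage 3: F_3 = 10^(7.60/10) = 5.754, G_3 = 10^(−7.60/10) = 0.1738
  Stage 4: F_4 = 10^(5.84/10) = 3.837, G_4 = 10^(11.4/10) = 13.80
Friis cascade:
  F = 1.185 + (1.714 − 1)/0.8435 + (5.754 − 1)/12.77 + (3.837 − 1)/2.219 = 3.683
NF = 10 log₁₀(3.683) = 5.66 dB

5.66 dB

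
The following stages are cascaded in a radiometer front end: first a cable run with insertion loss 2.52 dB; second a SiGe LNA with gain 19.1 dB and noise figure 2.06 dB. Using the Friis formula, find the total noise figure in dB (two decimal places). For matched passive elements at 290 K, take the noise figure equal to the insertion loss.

4.58 dB

Convert to linear (a loss of L dB is a gain of −L dB): F_i = 10^(NF_i/10), G_i = 10^(G_i,dB/10)
  Stage 1: F_1 = 10^(2.52/10) = 1.786, G_1 = 10^(−2.52/10) = 0.5598
  Stage 2: F_2 = 10^(2.06/10) = 1.607, G_2 = 10^(19.1/10) = 81.28
Friis cascade:
  F = 1.786 + (1.607 − 1)/0.5598 = 2.871
NF = 10 log₁₀(2.871) = 4.58 dB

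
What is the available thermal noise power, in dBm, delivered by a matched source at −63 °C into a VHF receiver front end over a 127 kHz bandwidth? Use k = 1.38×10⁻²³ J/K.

−124.3 dBm

T = −63 °C + 273.15 = 210.15 K
P_n = kTB = 1.38×10⁻²³ × 210.15 × 1.27×10⁵ = 3.68×10⁻¹⁶ W
In dBm: 10 log₁₀(3.68×10⁻¹⁶ / 10⁻³) = −124.3 dBm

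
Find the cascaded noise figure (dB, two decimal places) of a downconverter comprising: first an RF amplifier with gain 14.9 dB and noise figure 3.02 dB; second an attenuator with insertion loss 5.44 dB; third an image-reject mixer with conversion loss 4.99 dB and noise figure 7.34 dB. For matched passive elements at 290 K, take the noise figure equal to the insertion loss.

4.13 dB

Convert to linear (a loss of L dB is a gain of −L dB): F_i = 10^(NF_i/10), G_i = 10^(G_i,dB/10)
  Stage 1: F_1 = 10^(3.02/10) = 2.004, G_1 = 10^(14.9/10) = 30.90
  Stage 2: F_2 = 10^(5.44/10) = 3.499, G_2 = 10^(−5.44/10) = 0.2858
  Stage 3: F_3 = 10^(7.34/10) = 5.420, G_3 = 10^(−4.99/10) = 0.3170
Friis cascade:
  F = 2.004 + (3.499 − 1)/30.90 + (5.420 − 1)/8.831 = 2.586
NF = 10 log₁₀(2.586) = 4.13 dB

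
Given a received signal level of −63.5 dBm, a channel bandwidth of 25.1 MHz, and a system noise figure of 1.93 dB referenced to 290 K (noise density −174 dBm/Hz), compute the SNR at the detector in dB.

Noise floor: N = −174 + 10 log₁₀(B) + NF
10 log₁₀(2.51×10⁷) = 74 dB
N = −174 + 74 + 1.93 = −98.07 dBm
SNR = P_sig − N = −63.5 − (−98.07) = 34.57 dB → 34.6 dB

34.6 dB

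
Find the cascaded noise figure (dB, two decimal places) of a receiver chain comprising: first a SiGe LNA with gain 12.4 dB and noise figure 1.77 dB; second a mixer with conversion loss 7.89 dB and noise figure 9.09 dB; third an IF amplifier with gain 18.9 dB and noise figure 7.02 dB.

5.24 dB

Convert to linear (a loss of L dB is a gain of −L dB): F_i = 10^(NF_i/10), G_i = 10^(G_i,dB/10)
  Stage 1: F_1 = 10^(1.77/10) = 1.503, G_1 = 10^(12.4/10) = 17.38
  Stage 2: F_2 = 10^(9.09/10) = 8.110, G_2 = 10^(−7.89/10) = 0.1626
  Stage 3: F_3 = 10^(7.02/10) = 5.035, G_3 = 10^(18.9/10) = 77.62
Friis cascade:
  F = 1.503 + (8.110 − 1)/17.38 + (5.035 − 1)/2.825 = 3.341
NF = 10 log₁₀(3.341) = 5.24 dB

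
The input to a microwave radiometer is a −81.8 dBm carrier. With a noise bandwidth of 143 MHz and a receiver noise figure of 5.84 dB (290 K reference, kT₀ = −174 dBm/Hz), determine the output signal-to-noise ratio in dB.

4.8 dB

Noise floor: N = −174 + 10 log₁₀(B) + NF
10 log₁₀(1.43×10⁸) = 81.55 dB
N = −174 + 81.55 + 5.84 = −86.61 dBm
SNR = P_sig − N = −81.8 − (−86.61) = 4.81 dB → 4.8 dB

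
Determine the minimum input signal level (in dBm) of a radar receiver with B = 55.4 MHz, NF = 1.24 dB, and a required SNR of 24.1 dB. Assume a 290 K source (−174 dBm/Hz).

−71.2 dBm

Sensitivity = −174 + 10 log₁₀(B) + NF + SNR_min
= −174 + 77.44 + 1.24 + 24.1
= −71.22 dBm → −71.2 dBm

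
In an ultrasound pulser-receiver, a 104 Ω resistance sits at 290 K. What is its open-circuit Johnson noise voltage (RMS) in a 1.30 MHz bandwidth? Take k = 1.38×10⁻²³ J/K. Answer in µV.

V_n = √(4kTRB)
4kTRB = 4 × 1.38×10⁻²³ × 290 × 1.04×10² × 1.30×10⁶ = 2.16×10⁻¹² V²
V_n = √(2.16×10⁻¹²) = 1.47×10⁻⁶ V = 1.47 µV

1.47 µV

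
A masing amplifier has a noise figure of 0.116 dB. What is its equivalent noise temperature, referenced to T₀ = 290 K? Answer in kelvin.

F = 10^(0.116/10) = 1.02707
T_e = (F − 1)·T₀ = (1.02707 − 1) × 290 = 7.85 K

7.85 K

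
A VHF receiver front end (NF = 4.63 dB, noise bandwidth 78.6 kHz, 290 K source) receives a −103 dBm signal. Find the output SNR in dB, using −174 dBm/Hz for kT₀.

Noise floor: N = −174 + 10 log₁₀(B) + NF
10 log₁₀(7.86×10⁴) = 48.95 dB
N = −174 + 48.95 + 4.63 = −120.42 dBm
SNR = P_sig − N = −103 − (−120.42) = 17.42 dB → 17.4 dB

17.4 dB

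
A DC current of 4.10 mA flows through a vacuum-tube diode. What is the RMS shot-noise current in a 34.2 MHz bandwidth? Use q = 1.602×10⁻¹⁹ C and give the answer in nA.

212 nA

I_n = √(2qI·B)
2qI·B = 2 × 1.602×10⁻¹⁹ × 4.10×10⁻³ × 3.42×10⁷ = 4.49×10⁻¹⁴ A²
I_n = √(4.49×10⁻¹⁴) = 2.12×10⁻⁷ A = 212 nA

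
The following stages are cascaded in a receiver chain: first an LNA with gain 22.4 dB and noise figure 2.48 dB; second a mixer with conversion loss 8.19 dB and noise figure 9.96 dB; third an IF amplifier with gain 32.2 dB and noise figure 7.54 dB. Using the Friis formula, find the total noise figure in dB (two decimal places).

3.01 dB

Convert to linear (a loss of L dB is a gain of −L dB): F_i = 10^(NF_i/10), G_i = 10^(G_i,dB/10)
  Stage 1: F_1 = 10^(2.48/10) = 1.770, G_1 = 10^(22.4/10) = 173.8
  Stage 2: F_2 = 10^(9.96/10) = 9.908, G_2 = 10^(−8.19/10) = 0.1517
  Stage 3: F_3 = 10^(7.54/10) = 5.675, G_3 = 10^(32.2/10) = 1660
Friis cascade:
  F = 1.770 + (9.908 − 1)/173.8 + (5.675 − 1)/26.36 = 1.999
NF = 10 log₁₀(1.999) = 3.01 dB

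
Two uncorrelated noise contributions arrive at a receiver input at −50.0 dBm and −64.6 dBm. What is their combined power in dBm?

−49.9 dBm

Convert to linear, add, convert back:
P₁ = 1.00×10⁻⁸ W, P₂ = 3.47×10⁻¹⁰ W
P_tot = 1.03×10⁻⁸ W → 10 log₁₀(P_tot / 10⁻³) = −49.9 dBm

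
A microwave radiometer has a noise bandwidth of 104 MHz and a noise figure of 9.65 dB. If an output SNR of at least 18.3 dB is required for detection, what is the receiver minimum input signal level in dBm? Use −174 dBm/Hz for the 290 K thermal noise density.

−65.9 dBm

Sensitivity = −174 + 10 log₁₀(B) + NF + SNR_min
= −174 + 80.17 + 9.65 + 18.3
= −65.88 dBm → −65.9 dBm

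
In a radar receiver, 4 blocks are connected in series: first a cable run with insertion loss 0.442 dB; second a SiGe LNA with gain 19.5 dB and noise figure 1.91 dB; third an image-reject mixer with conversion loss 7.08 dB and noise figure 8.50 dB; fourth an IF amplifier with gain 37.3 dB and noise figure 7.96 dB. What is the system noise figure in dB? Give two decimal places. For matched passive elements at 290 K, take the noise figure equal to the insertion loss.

Convert to linear (a loss of L dB is a gain of −L dB): F_i = 10^(NF_i/10), G_i = 10^(G_i,dB/10)
  Stage 1: F_1 = 10^(0.442/10) = 1.107, G_1 = 10^(−0.442/10) = 0.9032
  Stage 2: F_2 = 10^(1.91/10) = 1.552, G_2 = 10^(19.5/10) = 89.13
  Stage 3: F_3 = 10^(8.50/10) = 7.079, G_3 = 10^(−7.08/10) = 0.1959
  Stage 4: F_4 = 10^(7.96/10) = 6.252, G_4 = 10^(37.3/10) = 5370
Friis cascade:
  F = 1.107 + (1.552 − 1)/0.9032 + (7.079 − 1)/80.50 + (6.252 − 1)/15.77 = 2.127
NF = 10 log₁₀(2.127) = 3.28 dB

3.28 dB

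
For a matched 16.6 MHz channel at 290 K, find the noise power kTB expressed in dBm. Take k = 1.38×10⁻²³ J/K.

P_n = kTB = 1.38×10⁻²³ × 290 × 1.66×10⁷ = 6.64×10⁻¹⁴ W
In dBm: 10 log₁₀(6.64×10⁻¹⁴ / 10⁻³) = −101.8 dBm

−101.8 dBm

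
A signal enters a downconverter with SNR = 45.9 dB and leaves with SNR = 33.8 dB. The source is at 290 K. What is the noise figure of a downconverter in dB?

NF (dB) = SNR_in(dB) − SNR_out(dB) when the source is at T₀
NF = 45.9 − 33.8 = 12.1 dB

12.1 dB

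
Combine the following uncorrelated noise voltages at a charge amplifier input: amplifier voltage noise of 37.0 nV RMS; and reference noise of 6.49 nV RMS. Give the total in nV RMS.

37.6 nV

Uncorrelated sources add in power (mean-square): V_tot = √(ΣV_i²)
V_tot = √[(3.70×10⁻⁸)² + (6.49×10⁻⁹)²] = 3.76×10⁻⁸ V = 37.6 nV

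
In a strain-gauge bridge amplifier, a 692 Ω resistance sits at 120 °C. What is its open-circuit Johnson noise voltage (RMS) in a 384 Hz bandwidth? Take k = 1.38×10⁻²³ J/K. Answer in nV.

75.9 nV

T = 120 °C + 273.15 = 393.15 K
V_n = √(4kTRB)
4kTRB = 4 × 1.38×10⁻²³ × 393.15 × 6.92×10² × 3.84×10² = 5.77×10⁻¹⁵ V²
V_n = √(5.77×10⁻¹⁵) = 7.59×10⁻⁸ V = 75.9 nV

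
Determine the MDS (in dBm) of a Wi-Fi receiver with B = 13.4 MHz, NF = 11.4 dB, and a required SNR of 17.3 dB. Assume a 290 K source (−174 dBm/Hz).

Sensitivity = −174 + 10 log₁₀(B) + NF + SNR_min
= −174 + 71.27 + 11.4 + 17.3
= −74.03 dBm → −74.0 dBm

−74.0 dBm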